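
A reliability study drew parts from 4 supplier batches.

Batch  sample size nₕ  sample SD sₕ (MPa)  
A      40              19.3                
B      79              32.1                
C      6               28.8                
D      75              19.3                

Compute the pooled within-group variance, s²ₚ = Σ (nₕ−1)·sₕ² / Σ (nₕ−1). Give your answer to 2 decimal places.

645.97

Degrees of freedom: 39 + 78 + 5 + 74 = 196.
Σ(nₕ−1)sₕ² = 39·372.49 + 78·1030.41 + 5·829.44 + 74·372.49 = 126610.55.
s²ₚ = 126610.55 / 196 = 645.9722... → 645.97.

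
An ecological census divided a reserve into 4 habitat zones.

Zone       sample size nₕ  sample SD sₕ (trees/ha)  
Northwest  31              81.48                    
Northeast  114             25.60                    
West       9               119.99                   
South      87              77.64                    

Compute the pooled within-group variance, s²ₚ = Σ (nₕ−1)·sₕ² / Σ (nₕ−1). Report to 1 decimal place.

Degrees of freedom: 30 + 113 + 8 + 86 = 237.
Σ(nₕ−1)sₕ² = 30·6638.9904 + 113·655.36 + 8·14397.6001 + 86·6027.9696 = 906811.5784.
s²ₚ = 906811.5784 / 237 = 3826.209... → 3826.2.

3826.2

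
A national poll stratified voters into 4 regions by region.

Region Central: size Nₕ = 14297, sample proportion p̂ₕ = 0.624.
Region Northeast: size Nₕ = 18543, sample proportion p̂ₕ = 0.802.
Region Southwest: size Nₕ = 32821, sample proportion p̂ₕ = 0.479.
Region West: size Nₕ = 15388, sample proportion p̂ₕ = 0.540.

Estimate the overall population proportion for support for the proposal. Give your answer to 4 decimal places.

0.5901

N = 14297 + 18543 + 32821 + 15388 = 81049.
Overall proportion = Σ (Nₕ/N)·p̂ₕ.
Σ Nₕp̂ₕ = 8921.328 + 14871.486 + 15721.259 + 8309.52 = 47823.593.
47823.593 / 81049 = 0.590058... → 0.5901.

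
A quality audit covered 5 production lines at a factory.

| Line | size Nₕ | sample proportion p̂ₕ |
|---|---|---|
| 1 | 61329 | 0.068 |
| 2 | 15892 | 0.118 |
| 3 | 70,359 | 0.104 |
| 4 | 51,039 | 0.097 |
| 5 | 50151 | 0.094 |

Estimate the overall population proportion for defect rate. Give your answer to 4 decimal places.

0.0926

N = 61329 + 15892 + 70359 + 51039 + 50151 = 248770.
Overall proportion = Σ (Nₕ/N)·p̂ₕ.
Σ Nₕp̂ₕ = 4170.372 + 1875.256 + 7317.336 + 4950.783 + 4714.194 = 23027.941.
23027.941 / 248770 = 0.092567... → 0.0926.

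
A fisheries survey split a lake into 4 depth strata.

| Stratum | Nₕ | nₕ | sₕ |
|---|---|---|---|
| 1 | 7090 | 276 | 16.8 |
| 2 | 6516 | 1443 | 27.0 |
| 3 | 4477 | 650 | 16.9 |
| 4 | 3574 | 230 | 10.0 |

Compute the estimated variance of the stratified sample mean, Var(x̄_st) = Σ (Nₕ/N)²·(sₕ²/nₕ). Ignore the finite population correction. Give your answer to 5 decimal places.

N = 21657; Wₕ = Nₕ/N.
stratum 1: (7090/21657)²·16.8²/276 = 0.10959869
stratum 2: (6516/21657)²·27.0²/1443 = 0.04573269
stratum 3: (4477/21657)²·16.9²/650 = 0.01877749
stratum 4: (3574/21657)²·10.0²/230 = 0.01184090
Sum = 0.18594977 → 0.18595.

0.18595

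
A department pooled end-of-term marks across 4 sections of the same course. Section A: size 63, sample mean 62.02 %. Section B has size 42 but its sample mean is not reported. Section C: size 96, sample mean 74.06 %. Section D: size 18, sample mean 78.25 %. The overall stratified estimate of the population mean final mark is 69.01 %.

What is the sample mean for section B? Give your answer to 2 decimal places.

Σ Nₕx̄ₕ = N·μ, so 42·x̄_B = 219·69.01 − (63·62.02 + 96·74.06 + 18·78.25).
= 15113.19 − 12425.52 = 2687.67.
x̄_B = 2687.67 / 42 = 63.9921... → 63.99.

63.99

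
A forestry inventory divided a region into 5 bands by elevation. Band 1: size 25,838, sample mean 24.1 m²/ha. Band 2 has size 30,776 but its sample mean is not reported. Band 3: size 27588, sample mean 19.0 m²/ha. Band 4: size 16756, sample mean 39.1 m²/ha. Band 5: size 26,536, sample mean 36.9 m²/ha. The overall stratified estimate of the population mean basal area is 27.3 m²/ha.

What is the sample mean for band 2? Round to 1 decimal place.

N = 25838 + 30776 + 27588 + 16756 + 26536 = 127494.
Overall total = μ·N = 27.3·127494 = 3480586.2.
Subtract the known strata: 25838·24.1 + 27588·19.0 + 16756·39.1 + 26536·36.9 = 2781205.8.
Remaining total for band 2: 3480586.2 − 2781205.8 = 699380.4.
Divide by its size: 699380.4 / 30776 = 22.725... → 22.7.

22.7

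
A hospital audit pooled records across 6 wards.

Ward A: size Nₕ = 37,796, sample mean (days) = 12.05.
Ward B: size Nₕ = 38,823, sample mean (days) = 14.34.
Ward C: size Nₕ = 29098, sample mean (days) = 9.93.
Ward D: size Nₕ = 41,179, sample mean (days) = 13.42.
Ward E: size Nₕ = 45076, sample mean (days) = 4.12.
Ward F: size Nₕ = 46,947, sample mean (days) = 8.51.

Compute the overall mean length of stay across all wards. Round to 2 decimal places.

10.21

x̄_st = (Σ Nₕx̄ₕ) / (Σ Nₕ) = (37796·12.05 + 38823·14.34 + 29098·9.93 + 41179·13.42 + 45076·4.12 + 46947·8.51) / 238919
= 2438961.03 / 238919 = 10.2083... → 10.21.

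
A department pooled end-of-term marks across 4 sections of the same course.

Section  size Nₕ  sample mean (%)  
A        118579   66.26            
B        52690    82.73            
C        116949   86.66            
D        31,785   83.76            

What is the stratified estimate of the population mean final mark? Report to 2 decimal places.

78.17

N = 118579 + 52690 + 116949 + 31785 = 320003.
Overall mean = Σ (Nₕ/N)·x̄ₕ — weight by population share, not a simple average.
Σ Nₕx̄ₕ = 118579·66.26 + 52690·82.73 + 116949·86.66 + 31785·83.76 = 7857044.54 + 4359043.7 + 10134800.34 + 2662311.6 = 25013200.18.
Divide by N: 25013200.18 / 320003 = 78.1655... → 78.17.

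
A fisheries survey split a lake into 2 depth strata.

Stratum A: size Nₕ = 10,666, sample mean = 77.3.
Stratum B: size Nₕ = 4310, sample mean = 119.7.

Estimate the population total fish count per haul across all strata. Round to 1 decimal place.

Estimate total by summing Nₕ·x̄ₕ over strata.
10666·77.3 + 4310·119.7 = 824481.8 + 515907 = 1340388.8.

1340388.8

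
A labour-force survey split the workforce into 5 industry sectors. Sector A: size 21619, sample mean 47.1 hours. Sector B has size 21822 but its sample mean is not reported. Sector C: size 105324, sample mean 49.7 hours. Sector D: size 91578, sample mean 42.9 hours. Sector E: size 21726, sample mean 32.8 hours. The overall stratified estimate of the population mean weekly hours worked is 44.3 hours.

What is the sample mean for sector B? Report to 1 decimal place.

Σ Nₕx̄ₕ = N·μ, so 21822·x̄_B = 262069·44.3 − (21619·47.1 + 105324·49.7 + 91578·42.9 + 21726·32.8).
= 11609656.7 − 10894166.7 = 715490.
x̄_B = 715490 / 21822 = 32.788... → 32.8.

32.8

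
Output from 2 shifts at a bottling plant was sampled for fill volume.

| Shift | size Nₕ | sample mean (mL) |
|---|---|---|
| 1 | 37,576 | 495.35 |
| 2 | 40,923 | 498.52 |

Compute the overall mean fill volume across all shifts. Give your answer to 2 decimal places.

N = 37576 + 40923 = 78499.
Overall mean = Σ (Nₕ/N)·x̄ₕ — weight by population share, not a simple average.
Σ Nₕx̄ₕ = 37576·495.35 + 40923·498.52 = 18613271.6 + 20400933.96 = 39014205.56.
Divide by N: 39014205.56 / 78499 = 497.0026... → 497.00.

497.00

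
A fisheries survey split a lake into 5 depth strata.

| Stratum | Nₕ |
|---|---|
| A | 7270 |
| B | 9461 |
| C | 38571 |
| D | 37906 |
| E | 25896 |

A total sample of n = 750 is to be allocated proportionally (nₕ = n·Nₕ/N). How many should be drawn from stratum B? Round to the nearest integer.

N = 7270 + 9461 + 38571 + 37906 + 25896 = 119104.
n_B = 750·9461/119104 = 59.576... → 60.

60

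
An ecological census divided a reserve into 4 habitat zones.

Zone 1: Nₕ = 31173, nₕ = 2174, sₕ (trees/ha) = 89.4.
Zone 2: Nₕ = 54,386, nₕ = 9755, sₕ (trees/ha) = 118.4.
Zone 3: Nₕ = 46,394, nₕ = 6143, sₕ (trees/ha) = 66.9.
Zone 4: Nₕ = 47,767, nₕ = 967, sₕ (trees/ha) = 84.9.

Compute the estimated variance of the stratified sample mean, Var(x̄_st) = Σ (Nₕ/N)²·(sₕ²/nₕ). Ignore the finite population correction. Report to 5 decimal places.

N = 179720. Term for each stratum: Wₕ²sₕ²/nₕ.
Var(x̄_st) = 0.11060630 + 0.13160050 + 0.04855149 + 0.52656504 = 0.81732333 → 0.81732.

0.81732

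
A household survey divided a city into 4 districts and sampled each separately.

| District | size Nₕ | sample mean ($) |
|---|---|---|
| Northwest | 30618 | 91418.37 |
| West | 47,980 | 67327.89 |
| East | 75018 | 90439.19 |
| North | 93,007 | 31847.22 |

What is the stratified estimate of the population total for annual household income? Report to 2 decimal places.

Northwest: 30618·91418.37 = 2799047652.66
West: 47980·67327.89 = 3230392162.2
East: 75018·90439.19 = 6784567155.42
North: 93007·31847.22 = 2962014390.54
τ̂ = Σ Nₕx̄ₕ = 15776021360.82.

15776021360.82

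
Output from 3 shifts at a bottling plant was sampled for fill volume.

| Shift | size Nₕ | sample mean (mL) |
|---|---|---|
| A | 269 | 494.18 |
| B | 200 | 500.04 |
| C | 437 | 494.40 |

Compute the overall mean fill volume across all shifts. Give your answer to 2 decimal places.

495.58

N = 269 + 200 + 437 = 906.
Overall mean = Σ (Nₕ/N)·x̄ₕ — weight by population share, not a simple average.
Σ Nₕx̄ₕ = 269·494.18 + 200·500.04 + 437·494.40 = 132934.42 + 100008 + 216052.8 = 448995.22.
Divide by N: 448995.22 / 906 = 495.5797... → 495.58.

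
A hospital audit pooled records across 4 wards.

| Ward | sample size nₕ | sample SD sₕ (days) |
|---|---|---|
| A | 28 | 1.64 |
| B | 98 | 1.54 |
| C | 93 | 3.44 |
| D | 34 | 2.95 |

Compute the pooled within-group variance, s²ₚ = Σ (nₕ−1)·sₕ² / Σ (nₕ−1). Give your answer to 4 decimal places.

A: (28−1)·1.64² = 27·2.6896 = 72.6192
B: (98−1)·1.54² = 97·2.3716 = 230.0452
C: (93−1)·3.44² = 92·11.8336 = 1088.6912
D: (34−1)·2.95² = 33·8.7025 = 287.1825
Numerator = 1678.5381; denominator = Σ(nₕ−1) = 249.
s²ₚ = 1678.5381/249 = 6.741117... → 6.7411.

6.7411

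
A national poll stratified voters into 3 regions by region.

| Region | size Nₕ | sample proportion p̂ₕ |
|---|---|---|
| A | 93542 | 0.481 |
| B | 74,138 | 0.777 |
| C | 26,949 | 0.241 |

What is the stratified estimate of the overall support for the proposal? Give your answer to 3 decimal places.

0.561

N = 93542 + 74138 + 26949 = 194629.
Overall proportion = Σ (Nₕ/N)·p̂ₕ.
Σ Nₕp̂ₕ = 44993.702 + 57605.226 + 6494.709 = 109093.637.
109093.637 / 194629 = 0.56052... → 0.561.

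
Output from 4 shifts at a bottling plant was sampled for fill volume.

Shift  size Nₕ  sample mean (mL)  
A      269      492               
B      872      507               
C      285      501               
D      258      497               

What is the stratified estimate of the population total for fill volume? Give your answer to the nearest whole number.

A: 269·492 = 132348
B: 872·507 = 442104
C: 285·501 = 142785
D: 258·497 = 128226
τ̂ = Σ Nₕx̄ₕ = 845463.

845463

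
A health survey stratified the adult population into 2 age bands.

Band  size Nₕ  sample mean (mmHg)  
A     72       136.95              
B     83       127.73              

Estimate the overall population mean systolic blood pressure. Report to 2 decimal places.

132.01

N = 72 + 83 = 155.
The stratified mean weights each stratum mean by its population share Nₕ/N.
Σ Nₕx̄ₕ = 72·136.95 + 83·127.73 = 9860.4 + 10601.59 = 20461.99.
Divide by N: 20461.99 / 155 = 132.0128... → 132.01.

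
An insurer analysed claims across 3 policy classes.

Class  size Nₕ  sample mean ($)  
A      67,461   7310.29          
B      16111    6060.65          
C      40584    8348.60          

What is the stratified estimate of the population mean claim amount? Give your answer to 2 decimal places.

7487.53

x̄_st = (Σ Nₕx̄ₕ) / (Σ Nₕ) = (67461·7310.29 + 16111·6060.65 + 40584·8348.60) / 124156
= 929622188.24 / 124156 = 7487.5333... → 7487.53.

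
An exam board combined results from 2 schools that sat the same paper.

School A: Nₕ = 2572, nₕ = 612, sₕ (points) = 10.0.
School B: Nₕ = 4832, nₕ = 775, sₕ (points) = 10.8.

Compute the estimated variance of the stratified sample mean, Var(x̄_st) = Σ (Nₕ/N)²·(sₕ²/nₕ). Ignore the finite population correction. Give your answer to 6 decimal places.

0.083819

N = 7404. Term for each stratum: Wₕ²sₕ²/nₕ.
Var(x̄_st) = 0.019717765 + 0.064101300 = 0.083819065 → 0.083819.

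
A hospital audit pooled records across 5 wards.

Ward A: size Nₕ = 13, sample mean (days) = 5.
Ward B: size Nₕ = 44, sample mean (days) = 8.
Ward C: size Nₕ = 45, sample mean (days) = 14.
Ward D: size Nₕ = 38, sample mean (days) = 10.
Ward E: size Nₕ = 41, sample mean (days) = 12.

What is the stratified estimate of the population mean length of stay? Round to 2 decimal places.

10.60

N = 13 + 44 + 45 + 38 + 41 = 181.
The stratified mean weights each stratum mean by its population share Nₕ/N.
Σ Nₕx̄ₕ = 13·5 + 44·8 + 45·14 + 38·10 + 41·12 = 65 + 352 + 630 + 380 + 492 = 1919.
Divide by N: 1919 / 181 = 10.6022... → 10.60.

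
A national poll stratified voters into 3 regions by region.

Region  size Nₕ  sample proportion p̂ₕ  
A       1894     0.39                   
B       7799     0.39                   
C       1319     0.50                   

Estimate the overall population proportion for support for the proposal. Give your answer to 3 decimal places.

0.403

Wₕ = Nₕ/N with N = 11012: 0.1720, 0.7082, 0.1198.
p̂_st = 0.1720·0.39 + 0.7082·0.39 + 0.1198·0.50 ≈ 0.40318... → 0.403.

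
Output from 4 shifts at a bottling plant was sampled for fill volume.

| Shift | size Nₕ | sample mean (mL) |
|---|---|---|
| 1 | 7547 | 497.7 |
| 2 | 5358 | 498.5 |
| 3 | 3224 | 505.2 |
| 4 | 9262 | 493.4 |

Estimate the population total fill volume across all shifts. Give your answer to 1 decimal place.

Population total = Σ Nₕ·x̄ₕ (each stratum's size times its mean).
7547·497.7 + 5358·498.5 + 3224·505.2 + 9262·493.4 = 3756141.9 + 2670963 + 1628764.8 + 4569870.8 = 12625740.5.

12625740.5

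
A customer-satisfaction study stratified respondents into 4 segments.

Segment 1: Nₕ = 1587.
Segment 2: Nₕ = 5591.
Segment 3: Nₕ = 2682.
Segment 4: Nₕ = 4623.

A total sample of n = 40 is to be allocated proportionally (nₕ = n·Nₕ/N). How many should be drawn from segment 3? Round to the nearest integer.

7

N = 1587 + 5591 + 2682 + 4623 = 14483.
n_3 = 40·2682/14483 = 7.407... → 7.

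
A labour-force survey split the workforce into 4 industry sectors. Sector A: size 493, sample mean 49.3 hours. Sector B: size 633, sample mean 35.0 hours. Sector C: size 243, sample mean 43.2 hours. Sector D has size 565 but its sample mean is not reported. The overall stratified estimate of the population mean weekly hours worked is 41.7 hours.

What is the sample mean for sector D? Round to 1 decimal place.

41.9

Σ Nₕx̄ₕ = N·μ, so 565·x̄_D = 1934·41.7 − (493·49.3 + 633·35.0 + 243·43.2).
= 80647.8 − 56957.5 = 23690.3.
x̄_D = 23690.3 / 565 = 41.930... → 41.9.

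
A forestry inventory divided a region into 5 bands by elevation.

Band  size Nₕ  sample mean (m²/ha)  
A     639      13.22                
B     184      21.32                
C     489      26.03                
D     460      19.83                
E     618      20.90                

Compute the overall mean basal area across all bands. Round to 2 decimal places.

x̄_st = (Σ Nₕx̄ₕ) / (Σ Nₕ) = (639·13.22 + 184·21.32 + 489·26.03 + 460·19.83 + 618·20.90) / 2390
= 47137.13 / 2390 = 19.7226... → 19.72.

19.72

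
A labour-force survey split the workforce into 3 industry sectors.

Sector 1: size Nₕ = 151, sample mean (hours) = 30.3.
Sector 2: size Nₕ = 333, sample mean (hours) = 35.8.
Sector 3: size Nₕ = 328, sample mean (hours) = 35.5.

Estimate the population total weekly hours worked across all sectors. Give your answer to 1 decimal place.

Estimate total by summing Nₕ·x̄ₕ over strata.
151·30.3 + 333·35.8 + 328·35.5 = 4575.3 + 11921.4 + 11644 = 28140.7.

28140.7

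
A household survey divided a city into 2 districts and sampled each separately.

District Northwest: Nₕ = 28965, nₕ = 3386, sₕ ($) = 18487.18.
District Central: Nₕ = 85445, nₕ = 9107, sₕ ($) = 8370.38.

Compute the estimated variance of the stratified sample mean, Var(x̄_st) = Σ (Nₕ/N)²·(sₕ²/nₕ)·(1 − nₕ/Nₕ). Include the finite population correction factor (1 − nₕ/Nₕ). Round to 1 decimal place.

9546.9

N = 114410; Wₕ = Nₕ/N.
district Northwest: (28965/114410)²·18487.18²/3386·(1 − 3386/28965) = 5713.2537
district Central: (85445/114410)²·8370.38²/9107·(1 − 9107/85445) = 3833.6678
Sum = 9546.9215 → 9546.9.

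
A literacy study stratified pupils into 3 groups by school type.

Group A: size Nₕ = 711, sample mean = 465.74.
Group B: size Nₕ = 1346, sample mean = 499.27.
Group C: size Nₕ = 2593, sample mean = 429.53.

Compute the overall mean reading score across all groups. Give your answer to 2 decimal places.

455.25

N = 4650; weights Wₕ = Nₕ/N = (0.1529, 0.2895, 0.5576).
x̄_st = Σ Wₕ·x̄ₕ = 0.1529·465.74 + 0.2895·499.27 + 0.5576·429.53 ≈ 455.2537...
→ 455.25.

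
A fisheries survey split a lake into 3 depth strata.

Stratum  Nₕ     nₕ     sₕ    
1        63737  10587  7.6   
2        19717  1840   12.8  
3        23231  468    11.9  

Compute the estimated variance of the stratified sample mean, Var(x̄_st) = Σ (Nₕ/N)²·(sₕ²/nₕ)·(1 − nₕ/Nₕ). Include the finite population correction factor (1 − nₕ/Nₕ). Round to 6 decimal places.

N = 106685; Wₕ = Nₕ/N.
stratum 1: (63737/106685)²·7.6²/10587·(1 − 10587/63737) = 0.001623837
stratum 2: (19717/106685)²·12.8²/1840·(1 − 1840/19717) = 0.002757597
stratum 3: (23231/106685)²·11.9²/468·(1 − 468/23231) = 0.014058492
Sum = 0.018439927 → 0.018440.

0.018440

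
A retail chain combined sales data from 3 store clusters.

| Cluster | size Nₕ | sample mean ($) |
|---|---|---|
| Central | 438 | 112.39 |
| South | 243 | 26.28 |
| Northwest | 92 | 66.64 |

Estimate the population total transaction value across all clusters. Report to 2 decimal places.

Central: 438·112.39 = 49226.82
South: 243·26.28 = 6386.04
Northwest: 92·66.64 = 6130.88
τ̂ = Σ Nₕx̄ₕ = 61743.74.

61743.74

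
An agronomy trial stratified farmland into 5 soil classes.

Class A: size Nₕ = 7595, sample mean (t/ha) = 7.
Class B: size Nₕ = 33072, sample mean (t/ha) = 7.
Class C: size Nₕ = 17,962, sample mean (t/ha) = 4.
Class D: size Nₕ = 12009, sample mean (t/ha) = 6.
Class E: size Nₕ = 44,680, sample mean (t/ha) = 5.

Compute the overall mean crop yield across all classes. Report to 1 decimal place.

5.7

N = 7595 + 33072 + 17962 + 12009 + 44680 = 115318.
Weight each subgroup mean by Nₕ/N and sum.
Σ Nₕx̄ₕ = 7595·7 + 33072·7 + 17962·4 + 12009·6 + 44680·5 = 53165 + 231504 + 71848 + 72054 + 223400 = 651971.
Divide by N: 651971 / 115318 = 5.654... → 5.7.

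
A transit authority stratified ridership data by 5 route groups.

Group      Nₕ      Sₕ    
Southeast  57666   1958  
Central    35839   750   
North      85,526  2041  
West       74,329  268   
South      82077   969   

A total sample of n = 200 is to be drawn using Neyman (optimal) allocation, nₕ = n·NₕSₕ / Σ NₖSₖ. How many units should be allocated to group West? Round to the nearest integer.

Southeast: NₕSₕ = 57666·1958 = 112910028
Central: NₕSₕ = 35839·750 = 26879250
North: NₕSₕ = 85526·2041 = 174558566
West: NₕSₕ = 74329·268 = 19920172
South: NₕSₕ = 82077·969 = 79532613
Σ NₕSₕ = 413800629.
n_West = 200·19920172/413800629 = 9.628... → 10.

10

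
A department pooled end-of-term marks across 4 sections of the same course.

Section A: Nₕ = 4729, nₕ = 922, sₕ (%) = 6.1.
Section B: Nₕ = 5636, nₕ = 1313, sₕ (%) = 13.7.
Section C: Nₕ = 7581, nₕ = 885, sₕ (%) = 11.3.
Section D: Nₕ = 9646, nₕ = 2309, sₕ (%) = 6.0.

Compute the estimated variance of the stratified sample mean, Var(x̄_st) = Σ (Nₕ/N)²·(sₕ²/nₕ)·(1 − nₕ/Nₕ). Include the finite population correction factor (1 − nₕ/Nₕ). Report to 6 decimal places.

N = 27592. Term for each stratum: Wₕ²sₕ²/nₕ·(1−nₕ/Nₕ).
Var(x̄_st) = 0.000954365 + 0.004574738 + 0.009620313 + 0.001449366 = 0.016598782 → 0.016599.

0.016599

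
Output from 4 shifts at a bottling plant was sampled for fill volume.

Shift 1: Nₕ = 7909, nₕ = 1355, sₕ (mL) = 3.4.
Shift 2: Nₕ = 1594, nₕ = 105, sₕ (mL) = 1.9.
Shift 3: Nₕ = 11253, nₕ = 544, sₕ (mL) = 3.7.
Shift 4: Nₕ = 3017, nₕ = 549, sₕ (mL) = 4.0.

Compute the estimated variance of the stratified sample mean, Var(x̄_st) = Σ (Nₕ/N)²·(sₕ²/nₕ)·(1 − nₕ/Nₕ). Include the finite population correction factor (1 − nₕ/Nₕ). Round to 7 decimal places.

0.0066769

N = 23773. Term for each stratum: Wₕ²sₕ²/nₕ·(1−nₕ/Nₕ).
Var(x̄_st) = 0.0007824896 + 0.0001443886 + 0.0053660388 + 0.0003839725 = 0.0066768895 → 0.0066769.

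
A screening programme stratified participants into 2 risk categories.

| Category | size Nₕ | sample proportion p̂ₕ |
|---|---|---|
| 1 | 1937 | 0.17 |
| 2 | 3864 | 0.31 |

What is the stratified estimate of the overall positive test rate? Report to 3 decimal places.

Wₕ = Nₕ/N with N = 5801: 0.3339, 0.6661.
p̂_st = 0.3339·0.17 + 0.6661·0.31 ≈ 0.26325... → 0.263.

0.263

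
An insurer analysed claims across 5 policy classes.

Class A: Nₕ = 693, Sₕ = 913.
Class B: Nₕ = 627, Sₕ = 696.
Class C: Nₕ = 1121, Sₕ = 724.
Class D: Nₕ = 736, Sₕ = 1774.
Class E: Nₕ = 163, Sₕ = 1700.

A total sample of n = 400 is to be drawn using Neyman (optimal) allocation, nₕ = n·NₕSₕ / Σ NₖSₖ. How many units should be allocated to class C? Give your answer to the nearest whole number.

94

A: NₕSₕ = 693·913 = 632709
B: NₕSₕ = 627·696 = 436392
C: NₕSₕ = 1121·724 = 811604
D: NₕSₕ = 736·1774 = 1305664
E: NₕSₕ = 163·1700 = 277100
Σ NₕSₕ = 3463469.
n_C = 400·811604/3463469 = 93.733... → 94.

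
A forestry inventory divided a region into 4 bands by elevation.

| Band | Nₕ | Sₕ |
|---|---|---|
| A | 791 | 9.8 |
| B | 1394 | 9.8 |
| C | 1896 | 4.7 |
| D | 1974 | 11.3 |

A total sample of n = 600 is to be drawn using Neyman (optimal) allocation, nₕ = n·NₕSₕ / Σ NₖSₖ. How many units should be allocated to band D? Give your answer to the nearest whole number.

254

A: NₕSₕ = 791·9.8 = 7751.8
B: NₕSₕ = 1394·9.8 = 13661.2
C: NₕSₕ = 1896·4.7 = 8911.2
D: NₕSₕ = 1974·11.3 = 22306.2
Σ NₕSₕ = 52630.4.
n_D = 600·22306.2/52630.4 = 254.296... → 254.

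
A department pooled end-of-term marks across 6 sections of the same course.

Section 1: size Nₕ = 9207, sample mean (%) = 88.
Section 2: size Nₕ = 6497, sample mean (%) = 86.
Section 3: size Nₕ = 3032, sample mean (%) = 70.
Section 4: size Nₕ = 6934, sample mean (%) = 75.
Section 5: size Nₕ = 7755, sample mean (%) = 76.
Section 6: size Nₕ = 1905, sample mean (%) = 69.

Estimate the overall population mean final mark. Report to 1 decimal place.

x̄_st = (Σ Nₕx̄ₕ) / (Σ Nₕ) = (9207·88 + 6497·86 + 3032·70 + 6934·75 + 7755·76 + 1905·69) / 35330
= 2822073 / 35330 = 79.878... → 79.9.

79.9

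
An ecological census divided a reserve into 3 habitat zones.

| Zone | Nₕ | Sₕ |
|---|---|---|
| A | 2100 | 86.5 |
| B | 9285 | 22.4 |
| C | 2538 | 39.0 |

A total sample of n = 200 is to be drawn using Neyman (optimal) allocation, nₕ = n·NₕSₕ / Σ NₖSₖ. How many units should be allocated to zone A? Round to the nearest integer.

Σ NₕSₕ = 2100·86.5 + 9285·22.4 + 2538·39.0 = 488616.
Share for A: 181650/488616 = 0.37176.
n_A = 200 × 0.37176 = 74.353... → 74.

74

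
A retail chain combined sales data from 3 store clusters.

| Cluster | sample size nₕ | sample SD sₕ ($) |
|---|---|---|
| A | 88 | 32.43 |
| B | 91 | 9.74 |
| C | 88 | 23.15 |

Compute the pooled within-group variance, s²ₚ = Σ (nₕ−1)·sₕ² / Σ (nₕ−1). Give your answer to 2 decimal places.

A: (88−1)·32.43² = 87·1051.7049 = 91498.3263
B: (91−1)·9.74² = 90·94.8676 = 8538.084
C: (88−1)·23.15² = 87·535.9225 = 46625.2575
Numerator = 146661.6678; denominator = Σ(nₕ−1) = 264.
s²ₚ = 146661.6678/264 = 555.5366... → 555.54.

555.54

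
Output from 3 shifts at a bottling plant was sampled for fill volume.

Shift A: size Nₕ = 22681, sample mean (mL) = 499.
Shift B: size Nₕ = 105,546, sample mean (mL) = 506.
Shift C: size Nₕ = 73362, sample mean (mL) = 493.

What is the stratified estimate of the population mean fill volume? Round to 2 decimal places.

500.48

N = 22681 + 105546 + 73362 = 201589.
The stratified mean weights each stratum mean by its population share Nₕ/N.
Σ Nₕx̄ₕ = 22681·499 + 105546·506 + 73362·493 = 11317819 + 53406276 + 36167466 = 100891561.
Divide by N: 100891561 / 201589 = 500.4815... → 500.48.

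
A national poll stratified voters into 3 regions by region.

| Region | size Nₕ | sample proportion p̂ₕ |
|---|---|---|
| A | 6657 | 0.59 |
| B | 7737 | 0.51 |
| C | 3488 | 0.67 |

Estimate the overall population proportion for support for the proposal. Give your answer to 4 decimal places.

N = 6657 + 7737 + 3488 = 17882.
Overall proportion = Σ (Nₕ/N)·p̂ₕ.
Σ Nₕp̂ₕ = 3927.63 + 3945.87 + 2336.96 = 10210.46.
10210.46 / 17882 = 0.570991... → 0.5710.

0.5710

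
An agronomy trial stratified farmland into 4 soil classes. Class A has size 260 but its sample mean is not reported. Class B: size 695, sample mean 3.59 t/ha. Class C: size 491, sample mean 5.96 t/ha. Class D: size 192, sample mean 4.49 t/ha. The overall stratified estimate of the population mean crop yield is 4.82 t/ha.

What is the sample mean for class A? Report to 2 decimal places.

6.20

Σ Nₕx̄ₕ = N·μ, so 260·x̄_A = 1638·4.82 − (695·3.59 + 491·5.96 + 192·4.49).
= 7895.16 − 6283.49 = 1611.67.
x̄_A = 1611.67 / 260 = 6.1987... → 6.20.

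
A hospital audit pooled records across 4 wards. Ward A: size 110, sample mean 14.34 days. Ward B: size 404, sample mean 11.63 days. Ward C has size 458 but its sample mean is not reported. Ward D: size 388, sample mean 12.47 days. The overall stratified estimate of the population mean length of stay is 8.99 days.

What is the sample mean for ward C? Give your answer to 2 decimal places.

N = 110 + 404 + 458 + 388 = 1360.
Overall total = μ·N = 8.99·1360 = 12226.4.
Subtract the known strata: 110·14.34 + 404·11.63 + 388·12.47 = 11114.28.
Remaining total for ward C: 12226.4 − 11114.28 = 1112.12.
Divide by its size: 1112.12 / 458 = 2.4282... → 2.43.

2.43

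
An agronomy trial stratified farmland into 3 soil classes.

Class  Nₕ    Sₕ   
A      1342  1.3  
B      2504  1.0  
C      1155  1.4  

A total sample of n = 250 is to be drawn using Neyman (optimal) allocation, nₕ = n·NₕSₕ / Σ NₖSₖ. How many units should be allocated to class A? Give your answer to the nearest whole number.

A: NₕSₕ = 1342·1.3 = 1744.6
B: NₕSₕ = 2504·1.0 = 2504
C: NₕSₕ = 1155·1.4 = 1617
Σ NₕSₕ = 5865.6.
n_A = 250·1744.6/5865.6 = 74.357... → 74.

74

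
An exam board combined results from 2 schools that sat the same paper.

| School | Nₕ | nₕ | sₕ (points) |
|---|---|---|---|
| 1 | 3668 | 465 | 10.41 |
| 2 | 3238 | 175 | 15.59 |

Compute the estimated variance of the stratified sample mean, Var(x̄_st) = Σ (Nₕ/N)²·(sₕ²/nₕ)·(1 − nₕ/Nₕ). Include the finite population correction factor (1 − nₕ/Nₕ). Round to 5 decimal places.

0.34623

N = 6906. Term for each stratum: Wₕ²sₕ²/nₕ·(1−nₕ/Nₕ).
Var(x̄_st) = 0.05740922 + 0.28881841 = 0.34622763 → 0.34623.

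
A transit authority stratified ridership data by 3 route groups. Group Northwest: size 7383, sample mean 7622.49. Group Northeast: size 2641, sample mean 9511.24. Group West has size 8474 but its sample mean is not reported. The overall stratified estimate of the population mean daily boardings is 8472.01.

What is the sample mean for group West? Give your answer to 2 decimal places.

Σ Nₕx̄ₕ = N·μ, so 8474·x̄_West = 18498·8472.01 − (7383·7622.49 + 2641·9511.24).
= 156715240.98 − 81396028.51 = 75319212.47.
x̄_West = 75319212.47 / 8474 = 8888.2715... → 8888.27.

8888.27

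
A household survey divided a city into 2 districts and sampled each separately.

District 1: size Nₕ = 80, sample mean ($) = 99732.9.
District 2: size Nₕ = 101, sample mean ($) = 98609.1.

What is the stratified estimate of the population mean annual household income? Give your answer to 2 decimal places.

N = 80 + 101 = 181.
Overall mean = Σ (Nₕ/N)·x̄ₕ — weight by population share, not a simple average.
Σ Nₕx̄ₕ = 80·99732.9 + 101·98609.1 = 7978632 + 9959519.1 = 17938151.1.
Divide by N: 17938151.1 / 181 = 99105.8072... → 99105.81.

99105.81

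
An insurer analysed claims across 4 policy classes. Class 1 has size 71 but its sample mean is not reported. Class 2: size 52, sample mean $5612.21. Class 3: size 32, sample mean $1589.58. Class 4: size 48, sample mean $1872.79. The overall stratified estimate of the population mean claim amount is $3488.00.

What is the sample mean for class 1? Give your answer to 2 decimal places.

N = 71 + 52 + 32 + 48 = 203.
Overall total = μ·N = 3488.00·203 = 708064.
Subtract the known strata: 52·5612.21 + 32·1589.58 + 48·1872.79 = 432595.4.
Remaining total for class 1: 708064 − 432595.4 = 275468.6.
Divide by its size: 275468.6 / 71 = 3879.8394... → 3879.84.

3879.84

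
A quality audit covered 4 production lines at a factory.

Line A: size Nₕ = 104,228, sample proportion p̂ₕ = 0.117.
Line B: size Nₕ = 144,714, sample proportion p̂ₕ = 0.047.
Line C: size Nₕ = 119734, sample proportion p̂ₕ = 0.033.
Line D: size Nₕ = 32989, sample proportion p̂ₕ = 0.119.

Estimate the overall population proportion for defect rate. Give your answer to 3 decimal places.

0.067

Wₕ = Nₕ/N with N = 401665: 0.2595, 0.3603, 0.2981, 0.0821.
p̂_st = 0.2595·0.117 + 0.3603·0.047 + 0.2981·0.033 + 0.0821·0.119 ≈ 0.06690... → 0.067.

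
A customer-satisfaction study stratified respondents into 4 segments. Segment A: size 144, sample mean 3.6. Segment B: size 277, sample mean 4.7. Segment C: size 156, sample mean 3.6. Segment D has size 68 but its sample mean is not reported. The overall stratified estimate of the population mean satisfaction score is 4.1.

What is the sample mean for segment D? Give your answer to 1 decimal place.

3.9

N = 144 + 277 + 156 + 68 = 645.
Overall total = μ·N = 4.1·645 = 2644.5.
Subtract the known strata: 144·3.6 + 277·4.7 + 156·3.6 = 2381.9.
Remaining total for segment D: 2644.5 − 2381.9 = 262.6.
Divide by its size: 262.6 / 68 = 3.862... → 3.9.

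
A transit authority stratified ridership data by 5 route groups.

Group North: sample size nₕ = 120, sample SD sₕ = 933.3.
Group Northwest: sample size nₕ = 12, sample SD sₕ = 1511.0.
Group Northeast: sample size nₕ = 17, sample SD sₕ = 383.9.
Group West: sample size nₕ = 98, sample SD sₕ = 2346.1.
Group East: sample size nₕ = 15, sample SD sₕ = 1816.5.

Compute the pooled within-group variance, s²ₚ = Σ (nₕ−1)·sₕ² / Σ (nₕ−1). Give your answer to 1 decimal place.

2767426.4

North: (120−1)·933.3² = 119·871048.89 = 103654817.91
Northwest: (12−1)·1511.0² = 11·2283121 = 25114331
Northeast: (17−1)·383.9² = 16·147379.21 = 2358067.36
West: (98−1)·2346.1² = 97·5504185.21 = 533905965.37
East: (15−1)·1816.5² = 14·3299672.25 = 46195411.5
Numerator = 711228593.14; denominator = Σ(nₕ−1) = 257.
s²ₚ = 711228593.14/257 = 2767426.432... → 2767426.4.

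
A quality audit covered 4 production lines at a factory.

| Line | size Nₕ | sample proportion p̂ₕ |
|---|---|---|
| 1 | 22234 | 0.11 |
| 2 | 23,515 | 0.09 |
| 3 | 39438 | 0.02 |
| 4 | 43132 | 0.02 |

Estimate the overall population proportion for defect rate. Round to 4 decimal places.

Wₕ = Nₕ/N with N = 128319: 0.1733, 0.1833, 0.3073, 0.3361.
p̂_st = 0.1733·0.11 + 0.1833·0.09 + 0.3073·0.02 + 0.3361·0.02 ≈ 0.048422... → 0.0484.

0.0484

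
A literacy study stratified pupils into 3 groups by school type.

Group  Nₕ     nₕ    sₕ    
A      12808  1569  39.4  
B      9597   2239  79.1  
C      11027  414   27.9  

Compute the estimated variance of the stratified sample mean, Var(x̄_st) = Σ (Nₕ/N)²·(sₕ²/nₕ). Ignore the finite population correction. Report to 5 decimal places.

N = 33432; Wₕ = Nₕ/N.
group A: (12808/33432)²·39.4²/1569 = 0.14521364
group B: (9597/33432)²·79.1²/2239 = 0.23027413
group C: (11027/33432)²·27.9²/414 = 0.20454935
Sum = 0.58003712 → 0.58004.

0.58004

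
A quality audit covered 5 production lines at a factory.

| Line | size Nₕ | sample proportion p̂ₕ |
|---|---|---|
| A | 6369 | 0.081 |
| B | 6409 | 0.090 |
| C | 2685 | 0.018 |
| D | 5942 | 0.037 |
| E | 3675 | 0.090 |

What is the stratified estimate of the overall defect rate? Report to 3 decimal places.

0.067

N = 6369 + 6409 + 2685 + 5942 + 3675 = 25080.
Overall proportion = Σ (Nₕ/N)·p̂ₕ.
Σ Nₕp̂ₕ = 515.889 + 576.81 + 48.33 + 219.854 + 330.75 = 1691.633.
1691.633 / 25080 = 0.06745... → 0.067.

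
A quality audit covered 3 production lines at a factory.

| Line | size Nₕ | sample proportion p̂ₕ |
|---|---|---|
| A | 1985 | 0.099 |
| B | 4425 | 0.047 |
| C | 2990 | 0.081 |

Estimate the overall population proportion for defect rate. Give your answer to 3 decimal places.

Wₕ = Nₕ/N with N = 9400: 0.2112, 0.4707, 0.3181.
p̂_st = 0.2112·0.099 + 0.4707·0.047 + 0.3181·0.081 ≈ 0.06880... → 0.069.

0.069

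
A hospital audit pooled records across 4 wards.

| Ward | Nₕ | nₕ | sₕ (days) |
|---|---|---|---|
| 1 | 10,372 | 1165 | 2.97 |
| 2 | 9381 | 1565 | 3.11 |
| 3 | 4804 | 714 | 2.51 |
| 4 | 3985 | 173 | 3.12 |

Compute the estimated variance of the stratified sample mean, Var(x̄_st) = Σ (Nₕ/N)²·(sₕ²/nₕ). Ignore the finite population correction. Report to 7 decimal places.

0.0030143

N = 28542. Term for each stratum: Wₕ²sₕ²/nₕ.
Var(x̄_st) = 0.0009998692 + 0.0006676301 + 0.0002499692 + 0.0010968593 = 0.0030143278 → 0.0030143.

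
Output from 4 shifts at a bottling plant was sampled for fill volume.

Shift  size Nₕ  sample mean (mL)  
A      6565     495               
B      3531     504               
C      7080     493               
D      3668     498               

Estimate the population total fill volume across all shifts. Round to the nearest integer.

10346403

A: 6565·495 = 3249675
B: 3531·504 = 1779624
C: 7080·493 = 3490440
D: 3668·498 = 1826664
τ̂ = Σ Nₕx̄ₕ = 10346403.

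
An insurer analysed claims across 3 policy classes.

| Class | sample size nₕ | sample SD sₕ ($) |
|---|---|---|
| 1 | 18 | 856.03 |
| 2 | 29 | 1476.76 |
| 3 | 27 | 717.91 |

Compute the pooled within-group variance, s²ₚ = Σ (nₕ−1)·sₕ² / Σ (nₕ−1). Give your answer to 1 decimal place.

Degrees of freedom: 17 + 28 + 26 = 71.
Σ(nₕ−1)sₕ² = 17·732787.3609 + 28·2180820.0976 + 26·515394.7681 = 86920611.8387.
s²ₚ = 86920611.8387 / 71 = 1224233.970... → 1224234.0.

1224234.0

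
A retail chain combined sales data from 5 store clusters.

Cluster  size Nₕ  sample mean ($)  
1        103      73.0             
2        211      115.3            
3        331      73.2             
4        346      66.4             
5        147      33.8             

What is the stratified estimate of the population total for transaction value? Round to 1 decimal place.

84019.5

1: 103·73.0 = 7519
2: 211·115.3 = 24328.3
3: 331·73.2 = 24229.2
4: 346·66.4 = 22974.4
5: 147·33.8 = 4968.6
τ̂ = Σ Nₕx̄ₕ = 84019.5.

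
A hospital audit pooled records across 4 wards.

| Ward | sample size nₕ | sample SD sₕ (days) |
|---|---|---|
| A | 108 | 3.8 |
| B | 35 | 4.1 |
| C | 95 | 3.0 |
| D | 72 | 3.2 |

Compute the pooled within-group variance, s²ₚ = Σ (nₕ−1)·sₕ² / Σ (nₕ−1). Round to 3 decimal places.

12.058

A: (108−1)·3.8² = 107·14.44 = 1545.08
B: (35−1)·4.1² = 34·16.81 = 571.54
C: (95−1)·3.0² = 94·9 = 846
D: (72−1)·3.2² = 71·10.24 = 727.04
Numerator = 3689.66; denominator = Σ(nₕ−1) = 306.
s²ₚ = 3689.66/306 = 12.05771... → 12.058.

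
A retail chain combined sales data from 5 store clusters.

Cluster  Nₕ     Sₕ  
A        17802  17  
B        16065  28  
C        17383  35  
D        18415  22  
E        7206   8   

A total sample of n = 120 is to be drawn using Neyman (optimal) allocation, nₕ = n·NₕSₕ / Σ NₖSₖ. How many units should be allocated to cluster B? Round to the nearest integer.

30

A: NₕSₕ = 17802·17 = 302634
B: NₕSₕ = 16065·28 = 449820
C: NₕSₕ = 17383·35 = 608405
D: NₕSₕ = 18415·22 = 405130
E: NₕSₕ = 7206·8 = 57648
Σ NₕSₕ = 1823637.
n_B = 120·449820/1823637 = 29.599... → 30.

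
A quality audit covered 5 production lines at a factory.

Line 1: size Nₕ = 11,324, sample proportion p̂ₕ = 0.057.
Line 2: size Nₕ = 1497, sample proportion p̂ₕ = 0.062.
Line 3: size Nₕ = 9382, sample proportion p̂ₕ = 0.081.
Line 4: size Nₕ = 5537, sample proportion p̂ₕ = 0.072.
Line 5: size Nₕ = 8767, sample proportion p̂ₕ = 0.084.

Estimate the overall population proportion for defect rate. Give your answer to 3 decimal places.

0.072

Wₕ = Nₕ/N with N = 36507: 0.3102, 0.0410, 0.2570, 0.1517, 0.2401.
p̂_st = 0.3102·0.057 + 0.0410·0.062 + 0.2570·0.081 + 0.1517·0.072 + 0.2401·0.084 ≈ 0.07213... → 0.072.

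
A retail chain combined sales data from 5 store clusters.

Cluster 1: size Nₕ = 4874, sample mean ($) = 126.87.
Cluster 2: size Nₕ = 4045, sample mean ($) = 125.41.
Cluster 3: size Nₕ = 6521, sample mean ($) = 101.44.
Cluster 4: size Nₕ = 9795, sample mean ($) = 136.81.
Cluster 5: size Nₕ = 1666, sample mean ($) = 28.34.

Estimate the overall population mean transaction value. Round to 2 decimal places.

N = 4874 + 4045 + 6521 + 9795 + 1666 = 26901.
The stratified mean weights each stratum mean by its population share Nₕ/N.
Σ Nₕx̄ₕ = 4874·126.87 + 4045·125.41 + 6521·101.44 + 9795·136.81 + 1666·28.34 = 618364.38 + 507283.45 + 661490.24 + 1340053.95 + 47214.44 = 3174406.46.
Divide by N: 3174406.46 / 26901 = 118.0033... → 118.00.

118.00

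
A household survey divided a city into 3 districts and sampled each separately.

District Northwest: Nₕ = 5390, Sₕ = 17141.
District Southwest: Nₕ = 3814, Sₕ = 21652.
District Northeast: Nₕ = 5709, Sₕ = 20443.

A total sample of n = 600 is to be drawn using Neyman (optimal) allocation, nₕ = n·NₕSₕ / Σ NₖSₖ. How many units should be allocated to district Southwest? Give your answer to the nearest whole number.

Σ NₕSₕ = 5390·17141 + 3814·21652 + 5709·20443 = 291679805.
Share for Southwest: 82580728/291679805 = 0.28312.
n_Southwest = 600 × 0.28312 = 169.873... → 170.

170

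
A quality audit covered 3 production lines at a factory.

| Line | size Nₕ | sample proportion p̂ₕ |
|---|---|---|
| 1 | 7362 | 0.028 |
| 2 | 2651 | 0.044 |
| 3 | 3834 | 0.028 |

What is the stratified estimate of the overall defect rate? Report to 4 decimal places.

0.0311

N = 7362 + 2651 + 3834 = 13847.
Overall proportion = Σ (Nₕ/N)·p̂ₕ.
Σ Nₕp̂ₕ = 206.136 + 116.644 + 107.352 = 430.132.
430.132 / 13847 = 0.031063... → 0.0311.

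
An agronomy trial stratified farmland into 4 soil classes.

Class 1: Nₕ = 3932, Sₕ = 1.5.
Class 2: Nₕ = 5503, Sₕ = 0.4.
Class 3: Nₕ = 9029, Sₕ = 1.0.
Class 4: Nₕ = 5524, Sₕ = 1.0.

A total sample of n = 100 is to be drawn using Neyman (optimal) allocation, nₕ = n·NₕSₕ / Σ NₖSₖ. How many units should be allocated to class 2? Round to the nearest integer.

10

1: NₕSₕ = 3932·1.5 = 5898
2: NₕSₕ = 5503·0.4 = 2201.2
3: NₕSₕ = 9029·1.0 = 9029
4: NₕSₕ = 5524·1.0 = 5524
Σ NₕSₕ = 22652.2.
n_2 = 100·2201.2/22652.2 = 9.717... → 10.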